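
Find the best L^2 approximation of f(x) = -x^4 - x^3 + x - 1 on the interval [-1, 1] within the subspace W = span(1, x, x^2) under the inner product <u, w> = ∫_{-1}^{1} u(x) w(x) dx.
g(x) = -6*x^2/7 + 2*x/5 - 32/35

The best approximation g ∈ W is the orthogonal projection of f onto W. Writing g = a_0 + a_1 x + a_2 x^2, the coefficients solve the normal equations G · a = b where
  G_{ij} = <φ_i, φ_j> and b_i = <f, φ_i>, with φ_0 = 1, φ_1 = x, φ_2 = x^2.
G =
  [2, 0, 2/3]
  [0, 2/3, 0]
  [2/3, 0, 2/5],
b = (-12/5, 4/15, -20/21).
Solving gives a_0 = -32/35, a_1 = 2/5, a_2 = -6/7, so
  g(x) = -6*x^2/7 + 2*x/5 - 32/35.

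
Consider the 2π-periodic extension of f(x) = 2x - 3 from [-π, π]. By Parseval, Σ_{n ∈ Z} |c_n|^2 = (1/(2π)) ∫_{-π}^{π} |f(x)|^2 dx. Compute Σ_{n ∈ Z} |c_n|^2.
Σ |c_n|^2 = 4π^2/3 + 9

Expand and integrate term by term over [-π, π]:
  ∫ (2x)^2 dx = 4·(2π^3/3); ∫ 2·2·(-3)·x dx = 0 (odd integrand); ∫ (-3)^2 dx = 9·2π.
So (1/(2π)) ∫_{-π}^{π} (2x - 3)^2 dx = 4π^2/3 + 9 = 4π^2/3 + 9.
Parseval ⇒ Σ |c_n|^2 = 4π^2/3 + 9.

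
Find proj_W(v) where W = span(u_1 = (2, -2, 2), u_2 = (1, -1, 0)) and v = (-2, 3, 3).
proj_W(v) = (-5/2, 5/2, 3)

Set up U = [u_1 | ... | u_2] ∈ R^(3×2). The projector onto W = col(U) is P = U (U^T U)^(-1) U^T.
Compute U^T U =
  [12, 4]
  [4, 2],
and U^T v = (-4, -5).
Solve U^T U · c = U^T v for the coefficients: c = (3/2, -11/2). The projection is proj_W(v) = U c.
Check: (v - proj_W(v)) · u_1 = 0  (should be 0).
Check: (v - proj_W(v)) · u_2 = 0  (should be 0).
Result: proj_W(v) = (-5/2, 5/2, 3).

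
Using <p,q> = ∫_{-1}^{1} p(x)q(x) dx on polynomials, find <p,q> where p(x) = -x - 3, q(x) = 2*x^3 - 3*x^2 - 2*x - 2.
<p,q> = 278/15

Expand the product: p(x)·q(x) = -2*x^4 - 3*x^3 + 11*x^2 + 8*x + 6.
∫_{-1}^{1} of each monomial x^k gives [2/(k+1) if k even, 0 if k odd]. Integrating term-by-term (or equivalently evaluating the antiderivative F(x) = -2*x^5/5 - 3*x^4/4 + 11*x^3/3 + 4*x^2 + 6*x at the endpoints):
  F(1) − F(−1) = 751/60 − (-361/60) = 278/15.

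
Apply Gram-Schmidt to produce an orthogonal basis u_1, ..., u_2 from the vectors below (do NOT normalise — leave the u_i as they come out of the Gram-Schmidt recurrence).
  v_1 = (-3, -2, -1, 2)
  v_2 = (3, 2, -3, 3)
Orthogonal basis:
  u_1 = (-3, -2, -1, 2)
  u_2 = (7/3, 14/9, -29/9, 31/9)

Apply the Gram-Schmidt recurrence
  u_1 = v_1
  u_i = v_i − Σ_{j<i} ((v_i · u_j) / (u_j · u_j)) · u_j.

Step by step this gives:
  u_1 = (-3, -2, -1, 2)
  u_2 = (7/3, 14/9, -29/9, 31/9)

Orthogonality check:
  u_2 · u_1 = 0 (should be 0)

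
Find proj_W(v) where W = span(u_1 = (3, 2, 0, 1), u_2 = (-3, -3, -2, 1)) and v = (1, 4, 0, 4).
proj_W(v) = (45/14, 107/63, -8/9, 247/126)

Set up U = [u_1 | ... | u_2] ∈ R^(4×2). The projector onto W = col(U) is P = U (U^T U)^(-1) U^T.
Compute U^T U =
  [14, -14]
  [-14, 23],
and U^T v = (15, -11).
Solve U^T U · c = U^T v for the coefficients: c = (191/126, 4/9). The projection is proj_W(v) = U c.
Check: (v - proj_W(v)) · u_1 = 0  (should be 0).
Check: (v - proj_W(v)) · u_2 = 0  (should be 0).
Result: proj_W(v) = (45/14, 107/63, -8/9, 247/126).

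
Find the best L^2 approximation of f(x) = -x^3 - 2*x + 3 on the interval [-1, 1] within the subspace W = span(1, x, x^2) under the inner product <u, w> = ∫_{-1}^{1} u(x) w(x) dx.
g(x) = 3 - 13*x/5

The best approximation g ∈ W is the orthogonal projection of f onto W. Writing g = a_0 + a_1 x + a_2 x^2, the coefficients solve the normal equations G · a = b where
  G_{ij} = <φ_i, φ_j> and b_i = <f, φ_i>, with φ_0 = 1, φ_1 = x, φ_2 = x^2.
G =
  [2, 0, 2/3]
  [0, 2/3, 0]
  [2/3, 0, 2/5],
b = (6, -26/15, 2).
Solving gives a_0 = 3, a_1 = -13/5, a_2 = 0, so
  g(x) = 3 - 13*x/5.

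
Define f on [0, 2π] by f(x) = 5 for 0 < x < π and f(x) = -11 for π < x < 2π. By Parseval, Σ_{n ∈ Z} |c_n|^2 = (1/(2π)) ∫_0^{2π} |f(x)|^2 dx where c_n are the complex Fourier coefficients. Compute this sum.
Σ |c_n|^2 = 73

Parseval equates the L^2 energy of f (normalised by 1/(2π)) with the ℓ^2 sum of its Fourier coefficients: (1/(2π)) ∫_0^{2π} |f|^2 = Σ |c_n|^2.
Compute the left side: (1/(2π)) [∫_0^π 5^2 dx + ∫_π^{2π} (-11)^2 dx] = (1/(2π)) · (25π + 121π) = (25 + 121)/2 = 73.
So Σ_{n ∈ Z} |c_n|^2 = 73.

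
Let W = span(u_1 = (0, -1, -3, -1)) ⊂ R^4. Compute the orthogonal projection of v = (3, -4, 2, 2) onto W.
proj_W(v) = (0, 4/11, 12/11, 4/11)

Set up U = [u_1 | ... | u_1] ∈ R^(4×1). The projector onto W = col(U) is P = U (U^T U)^(-1) U^T.
Compute U^T U =
  [11],
and U^T v = (-4).
Solve U^T U · c = U^T v for the coefficients: c = (-4/11). The projection is proj_W(v) = U c.
Check: (v - proj_W(v)) · u_1 = 0  (should be 0).
Result: proj_W(v) = (0, 4/11, 12/11, 4/11).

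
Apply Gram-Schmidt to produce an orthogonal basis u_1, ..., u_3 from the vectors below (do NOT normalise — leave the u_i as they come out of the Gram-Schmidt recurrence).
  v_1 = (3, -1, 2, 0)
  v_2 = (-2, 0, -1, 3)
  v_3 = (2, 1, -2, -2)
Orthogonal basis:
  u_1 = (3, -1, 2, 0)
  u_2 = (-2/7, -4/7, 1/7, 3)
  u_3 = (103/66, 41/66, -67/33, 4/11)

Apply the Gram-Schmidt recurrence
  u_1 = v_1
  u_i = v_i − Σ_{j<i} ((v_i · u_j) / (u_j · u_j)) · u_j.

Step by step this gives:
  u_1 = (3, -1, 2, 0)
  u_2 = (-2/7, -4/7, 1/7, 3)
  u_3 = (103/66, 41/66, -67/33, 4/11)

Orthogonality check:
  u_2 · u_1 = 0 (should be 0)
  u_3 · u_1 = 0 (should be 0)
  u_3 · u_2 = 0 (should be 0)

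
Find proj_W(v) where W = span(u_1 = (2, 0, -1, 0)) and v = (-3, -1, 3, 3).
proj_W(v) = (-18/5, 0, 9/5, 0)

Set up U = [u_1 | ... | u_1] ∈ R^(4×1). The projector onto W = col(U) is P = U (U^T U)^(-1) U^T.
Compute U^T U =
  [5],
and U^T v = (-9).
Solve U^T U · c = U^T v for the coefficients: c = (-9/5). The projection is proj_W(v) = U c.
Check: (v - proj_W(v)) · u_1 = 0  (should be 0).
Result: proj_W(v) = (-18/5, 0, 9/5, 0).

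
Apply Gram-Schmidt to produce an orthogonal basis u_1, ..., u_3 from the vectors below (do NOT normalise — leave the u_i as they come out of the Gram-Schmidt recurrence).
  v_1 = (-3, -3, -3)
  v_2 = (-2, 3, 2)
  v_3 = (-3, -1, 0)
Orthogonal basis:
  u_1 = (-3, -3, -3)
  u_2 = (-3, 2, 1)
  u_3 = (-1/6, -2/3, 5/6)

Apply the Gram-Schmidt recurrence
  u_1 = v_1
  u_i = v_i − Σ_{j<i} ((v_i · u_j) / (u_j · u_j)) · u_j.

Step by step this gives:
  u_1 = (-3, -3, -3)
  u_2 = (-3, 2, 1)
  u_3 = (-1/6, -2/3, 5/6)

Orthogonality check:
  u_2 · u_1 = 0 (should be 0)
  u_3 · u_1 = 0 (should be 0)
  u_3 · u_2 = 0 (should be 0)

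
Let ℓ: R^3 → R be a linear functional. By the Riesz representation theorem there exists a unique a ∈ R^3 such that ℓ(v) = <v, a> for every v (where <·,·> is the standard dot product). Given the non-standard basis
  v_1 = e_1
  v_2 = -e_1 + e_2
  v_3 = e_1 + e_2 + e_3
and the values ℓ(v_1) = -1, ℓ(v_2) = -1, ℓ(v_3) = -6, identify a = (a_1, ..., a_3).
a = (-1, -2, -3)

Write a = (a_1, ..., a_3) in the standard basis. For each basis vector v_i, ℓ(v_i) = <v_i, a> is a linear equation in the a_j's. Collect the n equations into a matrix system V a = ℓ, where row i of V is v_i (expressed in the standard basis). Since V is invertible (lower-triangular with 1s on the diagonal, up to permutation), solve by back-substitution:
  V =
[[1, 0, 0],
 [-1, 1, 0],
 [1, 1, 1]]
  V a = (-1, -1, -6)
Solving gives a = (-1, -2, -3).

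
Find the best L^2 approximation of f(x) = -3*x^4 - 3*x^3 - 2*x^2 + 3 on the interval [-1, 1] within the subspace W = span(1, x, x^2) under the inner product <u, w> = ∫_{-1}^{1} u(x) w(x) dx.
g(x) = -32*x^2/7 - 9*x/5 + 114/35

The best approximation g ∈ W is the orthogonal projection of f onto W. Writing g = a_0 + a_1 x + a_2 x^2, the coefficients solve the normal equations G · a = b where
  G_{ij} = <φ_i, φ_j> and b_i = <f, φ_i>, with φ_0 = 1, φ_1 = x, φ_2 = x^2.
G =
  [2, 0, 2/3]
  [0, 2/3, 0]
  [2/3, 0, 2/5],
b = (52/15, -6/5, 12/35).
Solving gives a_0 = 114/35, a_1 = -9/5, a_2 = -32/7, so
  g(x) = -32*x^2/7 - 9*x/5 + 114/35.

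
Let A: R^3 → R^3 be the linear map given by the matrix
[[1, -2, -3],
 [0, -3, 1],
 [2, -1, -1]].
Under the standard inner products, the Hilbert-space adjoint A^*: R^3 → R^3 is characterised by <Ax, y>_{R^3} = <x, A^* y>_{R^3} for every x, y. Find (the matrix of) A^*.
A^* = A^T =
[[1, 0, 2],
 [-2, -3, -1],
 [-3, 1, -1]]

For real matrices with standard dot products, the defining identity <Ax, y> = <x, A^* y> gives (Ax)^T y = x^T (A^*) y, i.e. x^T A^T y = x^T (A^*) y. Since this holds for all x, y, we must have A^* = A^T. Therefore
A^* =
[[1, 0, 2],
 [-2, -3, -1],
 [-3, 1, -1]].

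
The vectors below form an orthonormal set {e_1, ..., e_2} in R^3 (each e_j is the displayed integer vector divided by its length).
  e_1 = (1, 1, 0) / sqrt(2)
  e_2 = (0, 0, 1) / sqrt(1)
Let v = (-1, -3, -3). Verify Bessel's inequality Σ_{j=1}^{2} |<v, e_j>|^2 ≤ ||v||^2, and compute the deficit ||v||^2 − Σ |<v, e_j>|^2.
Σ |<v, e_j>|^2 = 17; ||v||^2 = 19; deficit = 2

Write each e_j = u_j / sqrt(<u_j, u_j>) where u_j is the displayed integer vector. Then <v, e_j> = <v, u_j> / sqrt(<u_j, u_j>), so |<v, e_j>|^2 = <v, u_j>^2 / <u_j, u_j>.
Coefficients: <v, e_1> = -4/sqrt(2), <v, e_2> = -3/sqrt(1).
Square and sum: Σ |<v, e_j>|^2 = 17.
Compute ||v||^2 = v·v = 19.
Deficit = 19 − 17 = 2 ≥ 0, confirming Bessel's inequality. (The deficit equals ||v − Σ <v,e_j> e_j||^2, the squared distance from v to span{e_j}.)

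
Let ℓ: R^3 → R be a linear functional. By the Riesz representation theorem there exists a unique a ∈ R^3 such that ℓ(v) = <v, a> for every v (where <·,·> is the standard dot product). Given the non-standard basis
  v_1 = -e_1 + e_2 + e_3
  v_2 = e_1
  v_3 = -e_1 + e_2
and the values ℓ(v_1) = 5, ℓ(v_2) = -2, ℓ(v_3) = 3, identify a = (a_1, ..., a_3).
a = (-2, 1, 2)

Write a = (a_1, ..., a_3) in the standard basis. For each basis vector v_i, ℓ(v_i) = <v_i, a> is a linear equation in the a_j's. Collect the n equations into a matrix system V a = ℓ, where row i of V is v_i (expressed in the standard basis). Since V is invertible (lower-triangular with 1s on the diagonal, up to permutation), solve by back-substitution:
  V =
[[-1, 1, 1],
 [1, 0, 0],
 [-1, 1, 0]]
  V a = (5, -2, 3)
Solving gives a = (-2, 1, 2).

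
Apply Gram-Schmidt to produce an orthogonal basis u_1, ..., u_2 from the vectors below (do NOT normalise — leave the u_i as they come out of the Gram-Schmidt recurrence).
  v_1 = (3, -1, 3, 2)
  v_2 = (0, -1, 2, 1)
Orthogonal basis:
  u_1 = (3, -1, 3, 2)
  u_2 = (-27/23, -14/23, 19/23, 5/23)

Apply the Gram-Schmidt recurrence
  u_1 = v_1
  u_i = v_i − Σ_{j<i} ((v_i · u_j) / (u_j · u_j)) · u_j.

Step by step this gives:
  u_1 = (3, -1, 3, 2)
  u_2 = (-27/23, -14/23, 19/23, 5/23)

Orthogonality check:
  u_2 · u_1 = 0 (should be 0)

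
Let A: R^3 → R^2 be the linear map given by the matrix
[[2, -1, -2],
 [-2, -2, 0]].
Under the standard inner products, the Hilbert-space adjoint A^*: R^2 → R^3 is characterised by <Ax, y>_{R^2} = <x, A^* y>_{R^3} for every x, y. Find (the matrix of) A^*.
A^* = A^T =
[[2, -2],
 [-1, -2],
 [-2, 0]]

For real matrices with standard dot products, the defining identity <Ax, y> = <x, A^* y> gives (Ax)^T y = x^T (A^*) y, i.e. x^T A^T y = x^T (A^*) y. Since this holds for all x, y, we must have A^* = A^T. Therefore
A^* =
[[2, -2],
 [-1, -2],
 [-2, 0]].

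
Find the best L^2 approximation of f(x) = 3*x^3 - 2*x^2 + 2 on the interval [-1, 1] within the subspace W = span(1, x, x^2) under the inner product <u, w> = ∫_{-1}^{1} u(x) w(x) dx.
g(x) = -2*x^2 + 9*x/5 + 2

The best approximation g ∈ W is the orthogonal projection of f onto W. Writing g = a_0 + a_1 x + a_2 x^2, the coefficients solve the normal equations G · a = b where
  G_{ij} = <φ_i, φ_j> and b_i = <f, φ_i>, with φ_0 = 1, φ_1 = x, φ_2 = x^2.
G =
  [2, 0, 2/3]
  [0, 2/3, 0]
  [2/3, 0, 2/5],
b = (8/3, 6/5, 8/15).
Solving gives a_0 = 2, a_1 = 9/5, a_2 = -2, so
  g(x) = -2*x^2 + 9*x/5 + 2.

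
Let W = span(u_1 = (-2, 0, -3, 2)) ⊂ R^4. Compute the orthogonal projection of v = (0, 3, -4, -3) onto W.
proj_W(v) = (-12/17, 0, -18/17, 12/17)

Set up U = [u_1 | ... | u_1] ∈ R^(4×1). The projector onto W = col(U) is P = U (U^T U)^(-1) U^T.
Compute U^T U =
  [17],
and U^T v = (6).
Solve U^T U · c = U^T v for the coefficients: c = (6/17). The projection is proj_W(v) = U c.
Check: (v - proj_W(v)) · u_1 = 0  (should be 0).
Result: proj_W(v) = (-12/17, 0, -18/17, 12/17).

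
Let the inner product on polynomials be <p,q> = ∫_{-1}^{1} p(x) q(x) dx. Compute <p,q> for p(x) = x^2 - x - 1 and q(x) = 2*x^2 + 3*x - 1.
<p,q> = -6/5

Expand the product: p(x)·q(x) = 2*x^4 + x^3 - 6*x^2 - 2*x + 1.
∫_{-1}^{1} of each monomial x^k gives [2/(k+1) if k even, 0 if k odd]. Integrating term-by-term (or equivalently evaluating the antiderivative F(x) = 2*x^5/5 + x^4/4 - 2*x^3 - x^2 + x at the endpoints):
  F(1) − F(−1) = -27/20 − (-3/20) = -6/5.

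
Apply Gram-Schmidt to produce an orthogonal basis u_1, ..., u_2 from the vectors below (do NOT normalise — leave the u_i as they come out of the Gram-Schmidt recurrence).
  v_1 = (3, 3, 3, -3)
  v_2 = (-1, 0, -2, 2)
Orthogonal basis:
  u_1 = (3, 3, 3, -3)
  u_2 = (1/4, 5/4, -3/4, 3/4)

Apply the Gram-Schmidt recurrence
  u_1 = v_1
  u_i = v_i − Σ_{j<i} ((v_i · u_j) / (u_j · u_j)) · u_j.

Step by step this gives:
  u_1 = (3, 3, 3, -3)
  u_2 = (1/4, 5/4, -3/4, 3/4)

Orthogonality check:
  u_2 · u_1 = 0 (should be 0)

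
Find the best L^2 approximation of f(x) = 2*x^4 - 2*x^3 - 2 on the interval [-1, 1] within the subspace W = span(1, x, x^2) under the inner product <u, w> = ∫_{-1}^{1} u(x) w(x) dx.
g(x) = 12*x^2/7 - 6*x/5 - 76/35

The best approximation g ∈ W is the orthogonal projection of f onto W. Writing g = a_0 + a_1 x + a_2 x^2, the coefficients solve the normal equations G · a = b where
  G_{ij} = <φ_i, φ_j> and b_i = <f, φ_i>, with φ_0 = 1, φ_1 = x, φ_2 = x^2.
G =
  [2, 0, 2/3]
  [0, 2/3, 0]
  [2/3, 0, 2/5],
b = (-16/5, -4/5, -16/21).
Solving gives a_0 = -76/35, a_1 = -6/5, a_2 = 12/7, so
  g(x) = 12*x^2/7 - 6*x/5 - 76/35.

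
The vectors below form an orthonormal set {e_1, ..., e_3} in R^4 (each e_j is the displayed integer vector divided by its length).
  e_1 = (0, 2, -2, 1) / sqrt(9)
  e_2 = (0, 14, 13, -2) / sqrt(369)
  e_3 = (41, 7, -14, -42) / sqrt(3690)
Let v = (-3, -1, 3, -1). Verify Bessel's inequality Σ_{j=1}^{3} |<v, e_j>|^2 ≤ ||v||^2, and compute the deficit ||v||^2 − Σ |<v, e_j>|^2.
Σ |<v, e_j>|^2 = 140/9; ||v||^2 = 20; deficit = 40/9

Write each e_j = u_j / sqrt(<u_j, u_j>) where u_j is the displayed integer vector. Then <v, e_j> = <v, u_j> / sqrt(<u_j, u_j>), so |<v, e_j>|^2 = <v, u_j>^2 / <u_j, u_j>.
Coefficients: <v, e_1> = -9/sqrt(9), <v, e_2> = 27/sqrt(369), <v, e_3> = -130/sqrt(3690).
Square and sum: Σ |<v, e_j>|^2 = 140/9.
Compute ||v||^2 = v·v = 20.
Deficit = 20 − 140/9 = 40/9 ≥ 0, confirming Bessel's inequality. (The deficit equals ||v − Σ <v,e_j> e_j||^2, the squared distance from v to span{e_j}.)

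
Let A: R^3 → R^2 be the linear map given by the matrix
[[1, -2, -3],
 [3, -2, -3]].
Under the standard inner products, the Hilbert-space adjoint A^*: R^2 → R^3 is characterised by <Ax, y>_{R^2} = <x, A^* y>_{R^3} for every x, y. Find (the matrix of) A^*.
A^* = A^T =
[[1, 3],
 [-2, -2],
 [-3, -3]]

For real matrices with standard dot products, the defining identity <Ax, y> = <x, A^* y> gives (Ax)^T y = x^T (A^*) y, i.e. x^T A^T y = x^T (A^*) y. Since this holds for all x, y, we must have A^* = A^T. Therefore
A^* =
[[1, 3],
 [-2, -2],
 [-3, -3]].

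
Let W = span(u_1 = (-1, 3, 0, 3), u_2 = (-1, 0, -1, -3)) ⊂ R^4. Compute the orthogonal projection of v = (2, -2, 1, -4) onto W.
proj_W(v) = (137/145, -444/145, -11/145, -477/145)

Set up U = [u_1 | ... | u_2] ∈ R^(4×2). The projector onto W = col(U) is P = U (U^T U)^(-1) U^T.
Compute U^T U =
  [19, -8]
  [-8, 11],
and U^T v = (-20, 9).
Solve U^T U · c = U^T v for the coefficients: c = (-148/145, 11/145). The projection is proj_W(v) = U c.
Check: (v - proj_W(v)) · u_1 = 0  (should be 0).
Check: (v - proj_W(v)) · u_2 = 0  (should be 0).
Result: proj_W(v) = (137/145, -444/145, -11/145, -477/145).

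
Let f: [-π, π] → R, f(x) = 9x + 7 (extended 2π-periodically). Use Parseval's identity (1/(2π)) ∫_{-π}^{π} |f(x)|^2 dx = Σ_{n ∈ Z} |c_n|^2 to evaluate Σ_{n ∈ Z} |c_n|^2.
Σ |c_n|^2 = 27π^2 + 49

Expand and integrate term by term over [-π, π]:
  ∫ (9x)^2 dx = 81·(2π^3/3); ∫ 2·9·(7)·x dx = 0 (odd integrand); ∫ 7^2 dx = 49·2π.
So (1/(2π)) ∫_{-π}^{π} (9x + 7)^2 dx = 81π^2/3 + 49 = 27π^2 + 49.
Parseval ⇒ Σ |c_n|^2 = 27π^2 + 49.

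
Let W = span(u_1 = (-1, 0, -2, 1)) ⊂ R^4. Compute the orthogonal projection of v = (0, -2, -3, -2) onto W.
proj_W(v) = (-2/3, 0, -4/3, 2/3)

Set up U = [u_1 | ... | u_1] ∈ R^(4×1). The projector onto W = col(U) is P = U (U^T U)^(-1) U^T.
Compute U^T U =
  [6],
and U^T v = (4).
Solve U^T U · c = U^T v for the coefficients: c = (2/3). The projection is proj_W(v) = U c.
Check: (v - proj_W(v)) · u_1 = 0  (should be 0).
Result: proj_W(v) = (-2/3, 0, -4/3, 2/3).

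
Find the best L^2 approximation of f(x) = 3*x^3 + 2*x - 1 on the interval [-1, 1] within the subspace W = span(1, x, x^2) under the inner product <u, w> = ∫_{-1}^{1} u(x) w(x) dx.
g(x) = 19*x/5 - 1

The best approximation g ∈ W is the orthogonal projection of f onto W. Writing g = a_0 + a_1 x + a_2 x^2, the coefficients solve the normal equations G · a = b where
  G_{ij} = <φ_i, φ_j> and b_i = <f, φ_i>, with φ_0 = 1, φ_1 = x, φ_2 = x^2.
G =
  [2, 0, 2/3]
  [0, 2/3, 0]
  [2/3, 0, 2/5],
b = (-2, 38/15, -2/3).
Solving gives a_0 = -1, a_1 = 19/5, a_2 = 0, so
  g(x) = 19*x/5 - 1.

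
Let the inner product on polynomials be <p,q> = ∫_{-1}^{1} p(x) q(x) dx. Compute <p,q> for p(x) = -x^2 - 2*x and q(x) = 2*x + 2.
<p,q> = -4

Expand the product: p(x)·q(x) = -2*x^3 - 6*x^2 - 4*x.
∫_{-1}^{1} of each monomial x^k gives [2/(k+1) if k even, 0 if k odd]. Integrating term-by-term (or equivalently evaluating the antiderivative F(x) = -x^4/2 - 2*x^3 - 2*x^2 at the endpoints):
  F(1) − F(−1) = -9/2 − (-1/2) = -4.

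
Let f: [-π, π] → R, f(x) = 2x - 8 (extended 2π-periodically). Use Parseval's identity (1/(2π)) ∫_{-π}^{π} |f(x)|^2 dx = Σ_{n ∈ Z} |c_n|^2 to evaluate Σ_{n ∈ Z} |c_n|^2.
Σ |c_n|^2 = 4π^2/3 + 64

Expand and integrate term by term over [-π, π]:
  ∫ (2x)^2 dx = 4·(2π^3/3); ∫ 2·2·(-8)·x dx = 0 (odd integrand); ∫ (-8)^2 dx = 64·2π.
So (1/(2π)) ∫_{-π}^{π} (2x - 8)^2 dx = 4π^2/3 + 64 = 4π^2/3 + 64.
Parseval ⇒ Σ |c_n|^2 = 4π^2/3 + 64.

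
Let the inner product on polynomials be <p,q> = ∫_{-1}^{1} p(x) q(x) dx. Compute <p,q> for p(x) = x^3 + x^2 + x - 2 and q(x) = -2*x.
<p,q> = -32/15

Expand the product: p(x)·q(x) = -2*x^4 - 2*x^3 - 2*x^2 + 4*x.
∫_{-1}^{1} of each monomial x^k gives [2/(k+1) if k even, 0 if k odd]. Integrating term-by-term (or equivalently evaluating the antiderivative F(x) = -2*x^5/5 - x^4/2 - 2*x^3/3 + 2*x^2 at the endpoints):
  F(1) − F(−1) = 13/30 − (77/30) = -32/15.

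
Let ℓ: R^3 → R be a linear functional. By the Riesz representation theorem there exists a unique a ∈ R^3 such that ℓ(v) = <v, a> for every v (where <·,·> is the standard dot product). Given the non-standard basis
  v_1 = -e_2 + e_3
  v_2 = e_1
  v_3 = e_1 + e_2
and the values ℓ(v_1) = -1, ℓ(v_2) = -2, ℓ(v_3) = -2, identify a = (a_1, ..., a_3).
a = (-2, 0, -1)

Write a = (a_1, ..., a_3) in the standard basis. For each basis vector v_i, ℓ(v_i) = <v_i, a> is a linear equation in the a_j's. Collect the n equations into a matrix system V a = ℓ, where row i of V is v_i (expressed in the standard basis). Since V is invertible (lower-triangular with 1s on the diagonal, up to permutation), solve by back-substitution:
  V =
[[0, -1, 1],
 [1, 0, 0],
 [1, 1, 0]]
  V a = (-1, -2, -2)
Solving gives a = (-2, 0, -1).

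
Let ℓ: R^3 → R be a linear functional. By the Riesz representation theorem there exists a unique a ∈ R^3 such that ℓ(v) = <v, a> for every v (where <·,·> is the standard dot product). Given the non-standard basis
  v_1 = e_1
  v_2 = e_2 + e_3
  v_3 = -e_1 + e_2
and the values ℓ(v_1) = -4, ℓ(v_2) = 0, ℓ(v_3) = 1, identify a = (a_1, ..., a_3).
a = (-4, -3, 3)

Write a = (a_1, ..., a_3) in the standard basis. For each basis vector v_i, ℓ(v_i) = <v_i, a> is a linear equation in the a_j's. Collect the n equations into a matrix system V a = ℓ, where row i of V is v_i (expressed in the standard basis). Since V is invertible (lower-triangular with 1s on the diagonal, up to permutation), solve by back-substitution:
  V =
[[1, 0, 0],
 [0, 1, 1],
 [-1, 1, 0]]
  V a = (-4, 0, 1)
Solving gives a = (-4, -3, 3).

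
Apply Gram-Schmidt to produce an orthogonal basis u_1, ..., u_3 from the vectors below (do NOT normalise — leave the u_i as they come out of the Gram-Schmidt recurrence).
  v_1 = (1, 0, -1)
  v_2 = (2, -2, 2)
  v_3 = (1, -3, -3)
Orthogonal basis:
  u_1 = (1, 0, -1)
  u_2 = (2, -2, 2)
  u_3 = (-4/3, -8/3, -4/3)

Apply the Gram-Schmidt recurrence
  u_1 = v_1
  u_i = v_i − Σ_{j<i} ((v_i · u_j) / (u_j · u_j)) · u_j.

Step by step this gives:
  u_1 = (1, 0, -1)
  u_2 = (2, -2, 2)
  u_3 = (-4/3, -8/3, -4/3)

Orthogonality check:
  u_2 · u_1 = 0 (should be 0)
  u_3 · u_1 = 0 (should be 0)
  u_3 · u_2 = 0 (should be 0)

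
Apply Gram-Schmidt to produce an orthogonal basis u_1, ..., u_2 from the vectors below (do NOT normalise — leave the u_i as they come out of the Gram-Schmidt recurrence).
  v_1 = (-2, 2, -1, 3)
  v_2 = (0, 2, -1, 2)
Orthogonal basis:
  u_1 = (-2, 2, -1, 3)
  u_2 = (11/9, 7/9, -7/18, 1/6)

Apply the Gram-Schmidt recurrence
  u_1 = v_1
  u_i = v_i − Σ_{j<i} ((v_i · u_j) / (u_j · u_j)) · u_j.

Step by step this gives:
  u_1 = (-2, 2, -1, 3)
  u_2 = (11/9, 7/9, -7/18, 1/6)

Orthogonality check:
  u_2 · u_1 = 0 (should be 0)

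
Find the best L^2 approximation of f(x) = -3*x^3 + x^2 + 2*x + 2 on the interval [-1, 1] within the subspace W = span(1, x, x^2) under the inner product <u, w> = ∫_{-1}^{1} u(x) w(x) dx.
g(x) = x^2 + x/5 + 2

The best approximation g ∈ W is the orthogonal projection of f onto W. Writing g = a_0 + a_1 x + a_2 x^2, the coefficients solve the normal equations G · a = b where
  G_{ij} = <φ_i, φ_j> and b_i = <f, φ_i>, with φ_0 = 1, φ_1 = x, φ_2 = x^2.
G =
  [2, 0, 2/3]
  [0, 2/3, 0]
  [2/3, 0, 2/5],
b = (14/3, 2/15, 26/15).
Solving gives a_0 = 2, a_1 = 1/5, a_2 = 1, so
  g(x) = x^2 + x/5 + 2.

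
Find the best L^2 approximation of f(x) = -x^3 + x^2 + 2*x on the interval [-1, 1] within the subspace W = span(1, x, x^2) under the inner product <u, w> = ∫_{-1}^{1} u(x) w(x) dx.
g(x) = x^2 + 7*x/5

The best approximation g ∈ W is the orthogonal projection of f onto W. Writing g = a_0 + a_1 x + a_2 x^2, the coefficients solve the normal equations G · a = b where
  G_{ij} = <φ_i, φ_j> and b_i = <f, φ_i>, with φ_0 = 1, φ_1 = x, φ_2 = x^2.
G =
  [2, 0, 2/3]
  [0, 2/3, 0]
  [2/3, 0, 2/5],
b = (2/3, 14/15, 2/5).
Solving gives a_0 = 0, a_1 = 7/5, a_2 = 1, so
  g(x) = x^2 + 7*x/5.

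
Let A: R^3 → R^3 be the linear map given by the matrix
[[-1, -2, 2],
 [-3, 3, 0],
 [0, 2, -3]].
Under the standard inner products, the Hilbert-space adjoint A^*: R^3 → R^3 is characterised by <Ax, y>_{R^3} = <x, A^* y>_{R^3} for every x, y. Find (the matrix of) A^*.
A^* = A^T =
[[-1, -3, 0],
 [-2, 3, 2],
 [2, 0, -3]]

For real matrices with standard dot products, the defining identity <Ax, y> = <x, A^* y> gives (Ax)^T y = x^T (A^*) y, i.e. x^T A^T y = x^T (A^*) y. Since this holds for all x, y, we must have A^* = A^T. Therefore
A^* =
[[-1, -3, 0],
 [-2, 3, 2],
 [2, 0, -3]].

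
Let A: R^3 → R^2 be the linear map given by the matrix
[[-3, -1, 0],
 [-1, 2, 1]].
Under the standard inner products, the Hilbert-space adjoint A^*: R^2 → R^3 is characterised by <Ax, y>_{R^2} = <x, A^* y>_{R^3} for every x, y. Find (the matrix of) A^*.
A^* = A^T =
[[-3, -1],
 [-1, 2],
 [0, 1]]

For real matrices with standard dot products, the defining identity <Ax, y> = <x, A^* y> gives (Ax)^T y = x^T (A^*) y, i.e. x^T A^T y = x^T (A^*) y. Since this holds for all x, y, we must have A^* = A^T. Therefore
A^* =
[[-3, -1],
 [-1, 2],
 [0, 1]].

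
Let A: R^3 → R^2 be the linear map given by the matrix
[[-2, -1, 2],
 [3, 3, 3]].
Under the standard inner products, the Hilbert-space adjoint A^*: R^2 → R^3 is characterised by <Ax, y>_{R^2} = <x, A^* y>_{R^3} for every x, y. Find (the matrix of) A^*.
A^* = A^T =
[[-2, 3],
 [-1, 3],
 [2, 3]]

For real matrices with standard dot products, the defining identity <Ax, y> = <x, A^* y> gives (Ax)^T y = x^T (A^*) y, i.e. x^T A^T y = x^T (A^*) y. Since this holds for all x, y, we must have A^* = A^T. Therefore
A^* =
[[-2, 3],
 [-1, 3],
 [2, 3]].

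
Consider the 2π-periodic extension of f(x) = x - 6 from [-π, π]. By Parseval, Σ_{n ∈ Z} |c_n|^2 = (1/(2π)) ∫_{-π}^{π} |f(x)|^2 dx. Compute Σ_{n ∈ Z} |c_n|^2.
Σ |c_n|^2 = π^2/3 + 36

Expand and integrate term by term over [-π, π]:
  ∫ (x)^2 dx = 1·(2π^3/3); ∫ 2·1·(-6)·x dx = 0 (odd integrand); ∫ (-6)^2 dx = 36·2π.
So (1/(2π)) ∫_{-π}^{π} (x - 6)^2 dx = 1π^2/3 + 36 = π^2/3 + 36.
Parseval ⇒ Σ |c_n|^2 = π^2/3 + 36.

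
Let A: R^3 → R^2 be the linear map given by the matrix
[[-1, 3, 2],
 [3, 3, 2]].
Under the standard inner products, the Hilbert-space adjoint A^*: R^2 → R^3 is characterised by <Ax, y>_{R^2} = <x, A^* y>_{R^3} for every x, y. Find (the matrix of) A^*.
A^* = A^T =
[[-1, 3],
 [3, 3],
 [2, 2]]

For real matrices with standard dot products, the defining identity <Ax, y> = <x, A^* y> gives (Ax)^T y = x^T (A^*) y, i.e. x^T A^T y = x^T (A^*) y. Since this holds for all x, y, we must have A^* = A^T. Therefore
A^* =
[[-1, 3],
 [3, 3],
 [2, 2]].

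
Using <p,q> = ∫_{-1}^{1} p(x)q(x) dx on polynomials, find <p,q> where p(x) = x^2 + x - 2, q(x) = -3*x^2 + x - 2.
<p,q> = 152/15

Expand the product: p(x)·q(x) = -3*x^4 - 2*x^3 + 5*x^2 - 4*x + 4.
∫_{-1}^{1} of each monomial x^k gives [2/(k+1) if k even, 0 if k odd]. Integrating term-by-term (or equivalently evaluating the antiderivative F(x) = -3*x^5/5 - x^4/2 + 5*x^3/3 - 2*x^2 + 4*x at the endpoints):
  F(1) − F(−1) = 77/30 − (-227/30) = 152/15.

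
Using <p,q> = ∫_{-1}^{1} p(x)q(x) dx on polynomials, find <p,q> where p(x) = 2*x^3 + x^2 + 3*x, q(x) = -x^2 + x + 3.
<p,q> = 22/5

Expand the product: p(x)·q(x) = -2*x^5 + x^4 + 4*x^3 + 6*x^2 + 9*x.
∫_{-1}^{1} of each monomial x^k gives [2/(k+1) if k even, 0 if k odd]. Integrating term-by-term (or equivalently evaluating the antiderivative F(x) = -x^6/3 + x^5/5 + x^4 + 2*x^3 + 9*x^2/2 at the endpoints):
  F(1) − F(−1) = 221/30 − (89/30) = 22/5.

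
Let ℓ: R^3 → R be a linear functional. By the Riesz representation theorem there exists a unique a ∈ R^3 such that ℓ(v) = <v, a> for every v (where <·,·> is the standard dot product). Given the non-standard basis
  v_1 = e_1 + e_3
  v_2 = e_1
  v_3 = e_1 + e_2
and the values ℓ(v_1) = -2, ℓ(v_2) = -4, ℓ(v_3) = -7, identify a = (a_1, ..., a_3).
a = (-4, -3, 2)

Write a = (a_1, ..., a_3) in the standard basis. For each basis vector v_i, ℓ(v_i) = <v_i, a> is a linear equation in the a_j's. Collect the n equations into a matrix system V a = ℓ, where row i of V is v_i (expressed in the standard basis). Since V is invertible (lower-triangular with 1s on the diagonal, up to permutation), solve by back-substitution:
  V =
[[1, 0, 1],
 [1, 0, 0],
 [1, 1, 0]]
  V a = (-2, -4, -7)
Solving gives a = (-4, -3, 2).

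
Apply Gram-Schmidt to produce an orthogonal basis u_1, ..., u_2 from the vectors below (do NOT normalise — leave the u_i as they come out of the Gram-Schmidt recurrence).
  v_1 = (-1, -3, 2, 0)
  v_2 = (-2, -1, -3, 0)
Orthogonal basis:
  u_1 = (-1, -3, 2, 0)
  u_2 = (-29/14, -17/14, -20/7, 0)

Apply the Gram-Schmidt recurrence
  u_1 = v_1
  u_i = v_i − Σ_{j<i} ((v_i · u_j) / (u_j · u_j)) · u_j.

Step by step this gives:
  u_1 = (-1, -3, 2, 0)
  u_2 = (-29/14, -17/14, -20/7, 0)

Orthogonality check:
  u_2 · u_1 = 0 (should be 0)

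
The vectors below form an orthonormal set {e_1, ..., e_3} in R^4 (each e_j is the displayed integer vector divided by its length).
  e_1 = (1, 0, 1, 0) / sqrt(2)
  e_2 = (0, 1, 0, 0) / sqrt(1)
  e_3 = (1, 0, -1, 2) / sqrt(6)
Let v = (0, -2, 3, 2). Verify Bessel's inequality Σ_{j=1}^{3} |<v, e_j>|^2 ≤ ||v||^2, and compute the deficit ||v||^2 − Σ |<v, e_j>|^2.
Σ |<v, e_j>|^2 = 26/3; ||v||^2 = 17; deficit = 25/3

Write each e_j = u_j / sqrt(<u_j, u_j>) where u_j is the displayed integer vector. Then <v, e_j> = <v, u_j> / sqrt(<u_j, u_j>), so |<v, e_j>|^2 = <v, u_j>^2 / <u_j, u_j>.
Coefficients: <v, e_1> = 3/sqrt(2), <v, e_2> = -2/sqrt(1), <v, e_3> = 1/sqrt(6).
Square and sum: Σ |<v, e_j>|^2 = 26/3.
Compute ||v||^2 = v·v = 17.
Deficit = 17 − 26/3 = 25/3 ≥ 0, confirming Bessel's inequality. (The deficit equals ||v − Σ <v,e_j> e_j||^2, the squared distance from v to span{e_j}.)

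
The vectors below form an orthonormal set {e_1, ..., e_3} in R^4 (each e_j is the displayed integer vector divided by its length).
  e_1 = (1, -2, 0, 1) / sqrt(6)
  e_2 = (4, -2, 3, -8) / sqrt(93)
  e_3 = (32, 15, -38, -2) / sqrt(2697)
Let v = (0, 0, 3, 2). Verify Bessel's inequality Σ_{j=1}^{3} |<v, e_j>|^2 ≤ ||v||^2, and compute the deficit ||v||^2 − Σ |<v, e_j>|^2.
Σ |<v, e_j>|^2 = 553/87; ||v||^2 = 13; deficit = 578/87

Write each e_j = u_j / sqrt(<u_j, u_j>) where u_j is the displayed integer vector. Then <v, e_j> = <v, u_j> / sqrt(<u_j, u_j>), so |<v, e_j>|^2 = <v, u_j>^2 / <u_j, u_j>.
Coefficients: <v, e_1> = 2/sqrt(6), <v, e_2> = -7/sqrt(93), <v, e_3> = -118/sqrt(2697).
Square and sum: Σ |<v, e_j>|^2 = 553/87.
Compute ||v||^2 = v·v = 13.
Deficit = 13 − 553/87 = 578/87 ≥ 0, confirming Bessel's inequality. (The deficit equals ||v − Σ <v,e_j> e_j||^2, the squared distance from v to span{e_j}.)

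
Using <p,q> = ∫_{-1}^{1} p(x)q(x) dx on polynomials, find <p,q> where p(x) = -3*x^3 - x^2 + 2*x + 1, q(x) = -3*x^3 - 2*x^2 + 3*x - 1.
<p,q> = -136/105

Expand the product: p(x)·q(x) = 9*x^6 + 9*x^5 - 13*x^4 - 7*x^3 + 5*x^2 + x - 1.
∫_{-1}^{1} of each monomial x^k gives [2/(k+1) if k even, 0 if k odd]. Integrating term-by-term (or equivalently evaluating the antiderivative F(x) = 9*x^7/7 + 3*x^6/2 - 13*x^5/5 - 7*x^4/4 + 5*x^3/3 + x^2/2 - x at the endpoints):
  F(1) − F(−1) = -167/420 − (377/420) = -136/105.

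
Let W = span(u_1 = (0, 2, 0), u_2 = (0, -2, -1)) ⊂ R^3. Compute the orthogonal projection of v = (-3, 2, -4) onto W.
proj_W(v) = (0, 2, -4)

Set up U = [u_1 | ... | u_2] ∈ R^(3×2). The projector onto W = col(U) is P = U (U^T U)^(-1) U^T.
Compute U^T U =
  [4, -4]
  [-4, 5],
and U^T v = (4, 0).
Solve U^T U · c = U^T v for the coefficients: c = (5, 4). The projection is proj_W(v) = U c.
Check: (v - proj_W(v)) · u_1 = 0  (should be 0).
Check: (v - proj_W(v)) · u_2 = 0  (should be 0).
Result: proj_W(v) = (0, 2, -4).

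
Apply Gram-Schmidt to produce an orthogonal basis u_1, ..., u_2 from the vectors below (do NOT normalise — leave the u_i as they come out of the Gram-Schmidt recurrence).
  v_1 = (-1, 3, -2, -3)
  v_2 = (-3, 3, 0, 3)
Orthogonal basis:
  u_1 = (-1, 3, -2, -3)
  u_2 = (-66/23, 60/23, 6/23, 78/23)

Apply the Gram-Schmidt recurrence
  u_1 = v_1
  u_i = v_i − Σ_{j<i} ((v_i · u_j) / (u_j · u_j)) · u_j.

Step by step this gives:
  u_1 = (-1, 3, -2, -3)
  u_2 = (-66/23, 60/23, 6/23, 78/23)

Orthogonality check:
  u_2 · u_1 = 0 (should be 0)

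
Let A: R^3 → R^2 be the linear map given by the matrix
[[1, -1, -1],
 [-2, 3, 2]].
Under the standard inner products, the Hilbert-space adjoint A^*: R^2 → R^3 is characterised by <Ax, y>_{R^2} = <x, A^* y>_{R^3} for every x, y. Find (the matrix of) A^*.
A^* = A^T =
[[1, -2],
 [-1, 3],
 [-1, 2]]

For real matrices with standard dot products, the defining identity <Ax, y> = <x, A^* y> gives (Ax)^T y = x^T (A^*) y, i.e. x^T A^T y = x^T (A^*) y. Since this holds for all x, y, we must have A^* = A^T. Therefore
A^* =
[[1, -2],
 [-1, 3],
 [-1, 2]].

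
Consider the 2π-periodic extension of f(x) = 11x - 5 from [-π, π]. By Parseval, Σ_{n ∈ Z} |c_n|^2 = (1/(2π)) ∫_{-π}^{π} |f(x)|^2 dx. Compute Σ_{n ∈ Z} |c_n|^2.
Σ |c_n|^2 = 121π^2/3 + 25

Expand and integrate term by term over [-π, π]:
  ∫ (11x)^2 dx = 121·(2π^3/3); ∫ 2·11·(-5)·x dx = 0 (odd integrand); ∫ (-5)^2 dx = 25·2π.
So (1/(2π)) ∫_{-π}^{π} (11x - 5)^2 dx = 121π^2/3 + 25 = 121π^2/3 + 25.
Parseval ⇒ Σ |c_n|^2 = 121π^2/3 + 25.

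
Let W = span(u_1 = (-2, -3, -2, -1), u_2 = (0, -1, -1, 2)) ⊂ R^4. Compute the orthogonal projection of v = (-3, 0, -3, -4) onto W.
proj_W(v) = (-74/33, -65/33, -28/33, -43/11)

Set up U = [u_1 | ... | u_2] ∈ R^(4×2). The projector onto W = col(U) is P = U (U^T U)^(-1) U^T.
Compute U^T U =
  [18, 3]
  [3, 6],
and U^T v = (16, -5).
Solve U^T U · c = U^T v for the coefficients: c = (37/33, -46/33). The projection is proj_W(v) = U c.
Check: (v - proj_W(v)) · u_1 = 0  (should be 0).
Check: (v - proj_W(v)) · u_2 = 0  (should be 0).
Result: proj_W(v) = (-74/33, -65/33, -28/33, -43/11).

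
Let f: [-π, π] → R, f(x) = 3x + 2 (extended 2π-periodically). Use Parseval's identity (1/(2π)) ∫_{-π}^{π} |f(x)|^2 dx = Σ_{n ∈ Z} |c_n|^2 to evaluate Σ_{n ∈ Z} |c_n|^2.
Σ |c_n|^2 = 3π^2 + 4

Expand and integrate term by term over [-π, π]:
  ∫ (3x)^2 dx = 9·(2π^3/3); ∫ 2·3·(2)·x dx = 0 (odd integrand); ∫ 2^2 dx = 4·2π.
So (1/(2π)) ∫_{-π}^{π} (3x + 2)^2 dx = 9π^2/3 + 4 = 3π^2 + 4.
Parseval ⇒ Σ |c_n|^2 = 3π^2 + 4.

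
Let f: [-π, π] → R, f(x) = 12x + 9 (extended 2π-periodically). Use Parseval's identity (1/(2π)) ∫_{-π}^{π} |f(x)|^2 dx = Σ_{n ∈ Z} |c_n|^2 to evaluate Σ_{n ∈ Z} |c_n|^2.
Σ |c_n|^2 = 48π^2 + 81

Expand and integrate term by term over [-π, π]:
  ∫ (12x)^2 dx = 144·(2π^3/3); ∫ 2·12·(9)·x dx = 0 (odd integrand); ∫ 9^2 dx = 81·2π.
So (1/(2π)) ∫_{-π}^{π} (12x + 9)^2 dx = 144π^2/3 + 81 = 48π^2 + 81.
Parseval ⇒ Σ |c_n|^2 = 48π^2 + 81.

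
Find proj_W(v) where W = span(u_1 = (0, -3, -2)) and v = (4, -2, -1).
proj_W(v) = (0, -24/13, -16/13)

Set up U = [u_1 | ... | u_1] ∈ R^(3×1). The projector onto W = col(U) is P = U (U^T U)^(-1) U^T.
Compute U^T U =
  [13],
and U^T v = (8).
Solve U^T U · c = U^T v for the coefficients: c = (8/13). The projection is proj_W(v) = U c.
Check: (v - proj_W(v)) · u_1 = 0  (should be 0).
Result: proj_W(v) = (0, -24/13, -16/13).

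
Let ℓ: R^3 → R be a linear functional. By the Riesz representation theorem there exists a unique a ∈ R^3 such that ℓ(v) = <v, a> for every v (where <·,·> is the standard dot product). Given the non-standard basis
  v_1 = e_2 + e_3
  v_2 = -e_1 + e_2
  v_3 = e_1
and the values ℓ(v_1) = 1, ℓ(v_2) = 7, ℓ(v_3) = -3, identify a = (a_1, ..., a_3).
a = (-3, 4, -3)

Write a = (a_1, ..., a_3) in the standard basis. For each basis vector v_i, ℓ(v_i) = <v_i, a> is a linear equation in the a_j's. Collect the n equations into a matrix system V a = ℓ, where row i of V is v_i (expressed in the standard basis). Since V is invertible (lower-triangular with 1s on the diagonal, up to permutation), solve by back-substitution:
  V =
[[0, 1, 1],
 [-1, 1, 0],
 [1, 0, 0]]
  V a = (1, 7, -3)
Solving gives a = (-3, 4, -3).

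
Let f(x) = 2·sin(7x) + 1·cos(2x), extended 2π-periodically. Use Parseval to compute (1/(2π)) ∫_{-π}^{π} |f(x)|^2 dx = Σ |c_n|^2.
Σ |c_n|^2 = 5/2

Expand |f|^2 and use orthogonality of {sin(nx), cos(mx)} on [-π, π]:
  ∫_{-π}^{π} sin(nx)^2 dx = π, ∫ cos(mx)^2 dx = π, and cross terms integrate to 0.
So ∫_{-π}^{π} f(x)^2 dx = 2^2 · π + 1^2 · π = (4 + 1)π.
Divide by 2π: (4 + 1)/2 = 5/2.
By Parseval, this equals Σ |c_n|^2.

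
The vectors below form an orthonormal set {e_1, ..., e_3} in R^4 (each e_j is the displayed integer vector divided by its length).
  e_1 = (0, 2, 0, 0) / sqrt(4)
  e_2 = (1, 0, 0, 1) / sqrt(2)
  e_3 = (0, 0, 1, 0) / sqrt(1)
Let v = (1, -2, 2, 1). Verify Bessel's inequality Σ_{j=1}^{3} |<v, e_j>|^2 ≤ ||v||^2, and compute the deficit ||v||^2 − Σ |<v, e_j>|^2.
Σ |<v, e_j>|^2 = 10; ||v||^2 = 10; deficit = 0

Write each e_j = u_j / sqrt(<u_j, u_j>) where u_j is the displayed integer vector. Then <v, e_j> = <v, u_j> / sqrt(<u_j, u_j>), so |<v, e_j>|^2 = <v, u_j>^2 / <u_j, u_j>.
Coefficients: <v, e_1> = -4/sqrt(4), <v, e_2> = 2/sqrt(2), <v, e_3> = 2/sqrt(1).
Square and sum: Σ |<v, e_j>|^2 = 10.
Compute ||v||^2 = v·v = 10.
Deficit = 10 − 10 = 0 ≥ 0, confirming Bessel's inequality. (The deficit equals ||v − Σ <v,e_j> e_j||^2, the squared distance from v to span{e_j}.)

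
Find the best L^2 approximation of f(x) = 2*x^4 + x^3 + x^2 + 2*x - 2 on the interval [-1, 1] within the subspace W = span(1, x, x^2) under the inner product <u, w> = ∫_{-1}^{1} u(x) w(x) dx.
g(x) = 19*x^2/7 + 13*x/5 - 76/35

The best approximation g ∈ W is the orthogonal projection of f onto W. Writing g = a_0 + a_1 x + a_2 x^2, the coefficients solve the normal equations G · a = b where
  G_{ij} = <φ_i, φ_j> and b_i = <f, φ_i>, with φ_0 = 1, φ_1 = x, φ_2 = x^2.
G =
  [2, 0, 2/3]
  [0, 2/3, 0]
  [2/3, 0, 2/5],
b = (-38/15, 26/15, -38/105).
Solving gives a_0 = -76/35, a_1 = 13/5, a_2 = 19/7, so
  g(x) = 19*x^2/7 + 13*x/5 - 76/35.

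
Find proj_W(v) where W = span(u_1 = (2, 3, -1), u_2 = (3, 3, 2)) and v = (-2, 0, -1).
proj_W(v) = (-143/139, -105/139, -184/139)

Set up U = [u_1 | ... | u_2] ∈ R^(3×2). The projector onto W = col(U) is P = U (U^T U)^(-1) U^T.
Compute U^T U =
  [14, 13]
  [13, 22],
and U^T v = (-3, -8).
Solve U^T U · c = U^T v for the coefficients: c = (38/139, -73/139). The projection is proj_W(v) = U c.
Check: (v - proj_W(v)) · u_1 = 0  (should be 0).
Check: (v - proj_W(v)) · u_2 = 0  (should be 0).
Result: proj_W(v) = (-143/139, -105/139, -184/139).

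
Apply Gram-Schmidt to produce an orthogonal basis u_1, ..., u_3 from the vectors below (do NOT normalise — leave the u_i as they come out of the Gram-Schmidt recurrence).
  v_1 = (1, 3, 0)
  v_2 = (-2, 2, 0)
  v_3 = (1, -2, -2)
Orthogonal basis:
  u_1 = (1, 3, 0)
  u_2 = (-12/5, 4/5, 0)
  u_3 = (0, 0, -2)

Apply the Gram-Schmidt recurrence
  u_1 = v_1
  u_i = v_i − Σ_{j<i} ((v_i · u_j) / (u_j · u_j)) · u_j.

Step by step this gives:
  u_1 = (1, 3, 0)
  u_2 = (-12/5, 4/5, 0)
  u_3 = (0, 0, -2)

Orthogonality check:
  u_2 · u_1 = 0 (should be 0)
  u_3 · u_1 = 0 (should be 0)
  u_3 · u_2 = 0 (should be 0)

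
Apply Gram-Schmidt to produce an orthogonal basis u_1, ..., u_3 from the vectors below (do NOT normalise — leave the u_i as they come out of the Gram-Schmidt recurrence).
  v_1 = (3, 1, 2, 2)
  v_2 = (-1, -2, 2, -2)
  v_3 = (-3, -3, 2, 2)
Orthogonal basis:
  u_1 = (3, 1, 2, 2)
  u_2 = (-1/6, -31/18, 23/9, -13/9)
  u_3 = (-464/209, -336/209, 148/209, 716/209)

Apply the Gram-Schmidt recurrence
  u_1 = v_1
  u_i = v_i − Σ_{j<i} ((v_i · u_j) / (u_j · u_j)) · u_j.

Step by step this gives:
  u_1 = (3, 1, 2, 2)
  u_2 = (-1/6, -31/18, 23/9, -13/9)
  u_3 = (-464/209, -336/209, 148/209, 716/209)

Orthogonality check:
  u_2 · u_1 = 0 (should be 0)
  u_3 · u_1 = 0 (should be 0)
  u_3 · u_2 = 0 (should be 0)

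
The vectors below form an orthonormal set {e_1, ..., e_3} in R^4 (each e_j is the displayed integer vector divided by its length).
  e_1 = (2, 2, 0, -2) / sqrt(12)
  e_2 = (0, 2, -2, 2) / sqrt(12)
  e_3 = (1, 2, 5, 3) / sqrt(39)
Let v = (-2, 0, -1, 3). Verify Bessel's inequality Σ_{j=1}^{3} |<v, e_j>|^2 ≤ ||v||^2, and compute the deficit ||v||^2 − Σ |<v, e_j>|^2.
Σ |<v, e_j>|^2 = 179/13; ||v||^2 = 14; deficit = 3/13

Write each e_j = u_j / sqrt(<u_j, u_j>) where u_j is the displayed integer vector. Then <v, e_j> = <v, u_j> / sqrt(<u_j, u_j>), so |<v, e_j>|^2 = <v, u_j>^2 / <u_j, u_j>.
Coefficients: <v, e_1> = -10/sqrt(12), <v, e_2> = 8/sqrt(12), <v, e_3> = 2/sqrt(39).
Square and sum: Σ |<v, e_j>|^2 = 179/13.
Compute ||v||^2 = v·v = 14.
Deficit = 14 − 179/13 = 3/13 ≥ 0, confirming Bessel's inequality. (The deficit equals ||v − Σ <v,e_j> e_j||^2, the squared distance from v to span{e_j}.)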